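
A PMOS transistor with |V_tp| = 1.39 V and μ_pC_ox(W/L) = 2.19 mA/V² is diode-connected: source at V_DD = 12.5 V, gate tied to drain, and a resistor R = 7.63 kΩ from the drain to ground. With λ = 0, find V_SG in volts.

V_SG = 2.48 V

With gate tied to drain, V_SG = V_SD ≥ V_SG − |V_tp|, so the device is in saturation.
KCL at the drain: ½ k_p (V_SG − |V_tp|)² = (V_DD − V_SG)/R.
Let x = V_SG − 1.39. Then 8.35 x² + x − 11.11 = 0, giving x = 1.09 V (positive root), so V_SG = 2.48 V.
I_D = (V_DD − V_SG)/R = (12.5 − 2.48) / 7.63 = 1.31 mA.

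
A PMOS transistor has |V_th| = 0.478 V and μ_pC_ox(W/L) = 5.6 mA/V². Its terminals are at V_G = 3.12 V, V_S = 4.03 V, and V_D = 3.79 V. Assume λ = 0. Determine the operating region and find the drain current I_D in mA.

V_SG = V_S − V_G = 4.03 − 3.12 = 0.91 V; V_SD = V_S − V_D = 4.03 − 3.79 = 0.24 V.
V_ov = V_SG − |V_th| = 0.91 − 0.478 = 0.432 V.
Since V_SD = 0.24 V < V_ov = 0.432 V, the device is in the triode region.
I_D = k_p [V_ov · V_SD − ½ V_SD²] = 5.6 × [0.432 × 0.24 − 0.5 × 0.24²] = 0.419 mA.

Triode; I_D = 0.419 mA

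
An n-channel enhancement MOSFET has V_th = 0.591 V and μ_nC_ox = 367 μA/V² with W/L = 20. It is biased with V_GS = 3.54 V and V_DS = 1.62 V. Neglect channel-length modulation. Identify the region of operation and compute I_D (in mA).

Triode; I_D = 25.4 mA

k_n = μ_nC_ox · (W/L) = 7.34 mA/V².
V_ov = V_GS − V_th = 3.54 − 0.591 = 2.95 V.
Since V_DS = 1.62 V < V_ov = 2.95 V, the device is in the triode region.
I_D = k_n [V_ov · V_DS − ½ V_DS²] = 7.34 × [2.95 × 1.62 − 0.5 × 1.62²] = 25.4 mA.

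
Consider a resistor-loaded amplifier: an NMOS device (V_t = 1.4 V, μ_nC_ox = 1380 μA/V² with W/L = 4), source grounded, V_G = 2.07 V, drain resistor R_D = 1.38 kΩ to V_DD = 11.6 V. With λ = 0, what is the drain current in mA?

V_GS = V_G = 2.07 V, so V_ov = 2.07 − 1.4 = 0.67 V.
k_n = μ_nC_ox · (W/L) = 5.52 mA/V².
Assume saturation: I_D = ½ k_n V_ov² = 0.5 × 5.52 × 0.67² = 1.24 mA, giving V_DS = V_DD − I_D R_D = 11.6 − 1.24 × 1.38 = 9.89 V.
V_DS = 9.89 V ≥ V_ov = 0.67 V, confirming saturation.

I_D = 1.24 mA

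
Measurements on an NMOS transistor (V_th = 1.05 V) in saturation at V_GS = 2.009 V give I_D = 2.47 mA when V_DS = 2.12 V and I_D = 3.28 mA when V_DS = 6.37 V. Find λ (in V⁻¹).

With V_GS fixed, I_D ∝ (1 + λ V_DS) in saturation, so I_D2/I_D1 = (1 + λ V_DS2)/(1 + λ V_DS1).
3.28/2.47 = 1.328 = (1 + 6.37 λ)/(1 + 2.12 λ).
Solving: λ (I_D1 V_DS2 − I_D2 V_DS1) = I_D2 − I_D1, so λ = (3.28 − 2.47) / (2.47 × 6.37 − 3.28 × 2.12) = 0.81 / 8.78 = 0.0923 V⁻¹.

λ = 0.0923 V⁻¹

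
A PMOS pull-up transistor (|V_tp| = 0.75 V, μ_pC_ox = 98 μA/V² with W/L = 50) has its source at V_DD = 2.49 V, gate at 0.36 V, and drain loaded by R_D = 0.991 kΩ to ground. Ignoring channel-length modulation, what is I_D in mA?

V_SG = V_DD − V_G = 2.49 − 0.36 = 2.13 V, so V_ov = 2.13 − 0.75 = 1.38 V.
k_p = μ_pC_ox · (W/L) = 4.9 mA/V².
Assume saturation: I_D = ½ k_p V_ov² = 0.5 × 4.9 × 1.38² = 4.67 mA, giving V_SD = V_DD − I_D R_D = 2.49 − 4.67 × 0.991 = -2.13 V.
But -2.13 V < V_ov = 1.38 V, so the device is actually in triode.
In triode I_D = k_p[V_ov V_SD − ½ V_SD²] and I_D = (V_DD − V_SD)/R_D. Equating: 2.43 V_SD² − 7.701 V_SD + 2.49 = 0, giving V_SD = 0.365 V (the root below V_ov).
I_D = (2.49 − 0.365) / 0.991 = 2.14 mA.

I_D = 2.14 mA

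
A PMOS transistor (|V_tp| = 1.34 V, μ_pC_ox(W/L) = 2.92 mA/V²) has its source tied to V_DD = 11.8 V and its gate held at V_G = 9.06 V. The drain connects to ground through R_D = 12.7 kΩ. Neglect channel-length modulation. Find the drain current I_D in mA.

V_SG = V_DD − V_G = 11.8 − 9.06 = 2.74 V, so V_ov = 2.74 − 1.34 = 1.4 V.
Assume saturation: I_D = ½ k_p V_ov² = 0.5 × 2.92 × 1.4² = 2.86 mA, giving V_SD = V_DD − I_D R_D = 11.8 − 2.86 × 12.7 = -24.5 V.
But -24.5 V < V_ov = 1.4 V, so the device is actually in triode.
In triode I_D = k_p[V_ov V_SD − ½ V_SD²] and I_D = (V_DD − V_SD)/R_D. Equating: 18.5 V_SD² − 52.92 V_SD + 11.8 = 0, giving V_SD = 0.244 V (the root below V_ov).
I_D = (11.8 − 0.244) / 12.7 = 0.91 mA.

I_D = 0.910 mA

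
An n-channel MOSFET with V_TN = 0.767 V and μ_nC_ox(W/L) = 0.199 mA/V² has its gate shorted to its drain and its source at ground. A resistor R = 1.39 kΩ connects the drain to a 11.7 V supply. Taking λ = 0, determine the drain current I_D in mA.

With gate tied to drain, V_GS = V_DS ≥ V_GS − V_TN, so the device is in saturation.
KCL at the drain: ½ k_n (V_GS − V_TN)² = (V_DD − V_GS)/R.
Let x = V_GS − 0.767. Then 0.138 x² + x − 10.93 = 0, giving x = 5.98 V (positive root), so V_GS = 6.75 V.
I_D = (V_DD − V_GS)/R = (11.7 − 6.75) / 1.39 = 3.56 mA.

I_D = 3.56 mA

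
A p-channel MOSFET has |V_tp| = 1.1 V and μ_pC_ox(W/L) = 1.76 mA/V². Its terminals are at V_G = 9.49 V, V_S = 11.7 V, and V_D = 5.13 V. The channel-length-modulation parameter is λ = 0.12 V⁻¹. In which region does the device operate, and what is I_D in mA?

V_SG = V_S − V_G = 11.7 − 9.49 = 2.21 V; V_SD = V_S − V_D = 11.7 − 5.13 = 6.57 V.
V_ov = V_SG − |V_tp| = 2.21 − 1.1 = 1.11 V.
Since V_SD = 6.57 V ≥ V_ov = 1.11 V, the device is in saturation.
I_D = ½ k_p V_ov² (1 + λ V_SD) = 0.5 × 1.76 × 1.11² × (1 + 0.12 × 6.57) = 1.94 mA.

Saturation; I_D = 1.94 mA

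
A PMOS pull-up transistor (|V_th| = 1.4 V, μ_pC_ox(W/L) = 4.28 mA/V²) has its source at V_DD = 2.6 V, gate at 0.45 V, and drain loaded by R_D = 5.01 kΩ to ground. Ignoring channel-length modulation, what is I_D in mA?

V_SG = V_DD − V_G = 2.6 − 0.45 = 2.15 V, so V_ov = 2.15 − 1.4 = 0.75 V.
Assume saturation: I_D = ½ k_p V_ov² = 0.5 × 4.28 × 0.75² = 1.2 mA, giving V_SD = V_DD − I_D R_D = 2.6 − 1.2 × 5.01 = -3.43 V.
But -3.43 V < V_ov = 0.75 V, so the device is actually in triode.
In triode I_D = k_p[V_ov V_SD − ½ V_SD²] and I_D = (V_DD − V_SD)/R_D. Equating: 10.7 V_SD² − 17.08 V_SD + 2.6 = 0, giving V_SD = 0.17 V (the root below V_ov).
I_D = (2.6 − 0.17) / 5.01 = 0.485 mA.

I_D = 0.485 mA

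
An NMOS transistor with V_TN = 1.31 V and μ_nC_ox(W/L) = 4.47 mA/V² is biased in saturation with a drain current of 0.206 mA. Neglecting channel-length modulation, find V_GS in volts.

In saturation I_D = ½ k_n (V_GS − V_TN)², so V_GS − V_TN = √(2 I_D / k_n) = √(2 × 0.206 / 4.47) = 0.304 V.
V_GS = 1.31 + 0.304 = 1.61 V.

V_GS = 1.61 V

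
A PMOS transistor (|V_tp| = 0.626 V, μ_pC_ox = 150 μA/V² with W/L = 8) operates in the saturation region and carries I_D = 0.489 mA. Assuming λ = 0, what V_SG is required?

V_SG = 1.53 V

k_p = μ_pC_ox · (W/L) = 1.2 mA/V².
In saturation I_D = ½ k_p (V_SG − |V_tp|)², so V_SG − |V_tp| = √(2 I_D / k_p) = √(2 × 0.489 / 1.2) = 0.903 V.
V_SG = 0.626 + 0.903 = 1.53 V.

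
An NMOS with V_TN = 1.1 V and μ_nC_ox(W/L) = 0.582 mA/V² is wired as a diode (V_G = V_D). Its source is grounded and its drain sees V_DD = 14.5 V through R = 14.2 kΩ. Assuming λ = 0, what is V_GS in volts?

V_GS = 2.78 V

With gate tied to drain, V_GS = V_DS ≥ V_GS − V_TN, so the device is in saturation.
KCL at the drain: ½ k_n (V_GS − V_TN)² = (V_DD − V_GS)/R.
Let x = V_GS − 1.1. Then 4.13 x² + x − 13.4 = 0, giving x = 1.68 V (positive root), so V_GS = 2.78 V.
I_D = (V_DD − V_GS)/R = (14.5 − 2.78) / 14.2 = 0.825 mA.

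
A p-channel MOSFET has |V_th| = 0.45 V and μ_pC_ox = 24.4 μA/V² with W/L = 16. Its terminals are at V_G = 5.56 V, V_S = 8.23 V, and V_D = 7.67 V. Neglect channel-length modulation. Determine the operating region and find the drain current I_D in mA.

V_SG = V_S − V_G = 8.23 − 5.56 = 2.67 V; V_SD = V_S − V_D = 8.23 − 7.67 = 0.56 V.
k_p = μ_pC_ox · (W/L) = 0.3904 mA/V².
V_ov = V_SG − |V_th| = 2.67 − 0.45 = 2.22 V.
Since V_SD = 0.56 V < V_ov = 2.22 V, the device is in the triode region.
I_D = k_p [V_ov · V_SD − ½ V_SD²] = 0.3904 × [2.22 × 0.56 − 0.5 × 0.56²] = 0.424 mA.

Triode; I_D = 0.424 mA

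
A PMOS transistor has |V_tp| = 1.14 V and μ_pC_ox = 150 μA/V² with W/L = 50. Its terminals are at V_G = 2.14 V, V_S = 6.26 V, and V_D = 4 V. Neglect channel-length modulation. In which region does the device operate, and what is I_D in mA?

V_SG = V_S − V_G = 6.26 − 2.14 = 4.12 V; V_SD = V_S − V_D = 6.26 − 4 = 2.26 V.
k_p = μ_pC_ox · (W/L) = 7.5 mA/V².
V_ov = V_SG − |V_tp| = 4.12 − 1.14 = 2.98 V.
Since V_SD = 2.26 V < V_ov = 2.98 V, the device is in the triode region.
I_D = k_p [V_ov · V_SD − ½ V_SD²] = 7.5 × [2.98 × 2.26 − 0.5 × 2.26²] = 31.4 mA.

Triode; I_D = 31.4 mA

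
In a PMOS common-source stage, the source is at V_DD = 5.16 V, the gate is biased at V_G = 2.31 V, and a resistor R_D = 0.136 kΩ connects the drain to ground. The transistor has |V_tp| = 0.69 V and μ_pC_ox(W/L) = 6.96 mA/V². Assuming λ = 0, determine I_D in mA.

I_D = 16.2 mA

V_SG = V_DD − V_G = 5.16 − 2.31 = 2.85 V, so V_ov = 2.85 − 0.69 = 2.16 V.
Assume saturation: I_D = ½ k_p V_ov² = 0.5 × 6.96 × 2.16² = 16.2 mA, giving V_SD = V_DD − I_D R_D = 5.16 − 16.2 × 0.136 = 2.95 V.
V_SD = 2.95 V ≥ V_ov = 2.16 V, confirming saturation.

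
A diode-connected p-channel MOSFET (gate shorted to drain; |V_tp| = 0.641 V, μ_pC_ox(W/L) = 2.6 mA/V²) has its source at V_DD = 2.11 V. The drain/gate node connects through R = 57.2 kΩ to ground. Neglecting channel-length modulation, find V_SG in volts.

With gate tied to drain, V_SG = V_SD ≥ V_SG − |V_tp|, so the device is in saturation.
KCL at the drain: ½ k_p (V_SG − |V_tp|)² = (V_DD − V_SG)/R.
Let x = V_SG − 0.641. Then 74.4 x² + x − 1.469 = 0, giving x = 0.134 V (positive root), so V_SG = 0.775 V.
I_D = (V_DD − V_SG)/R = (2.11 − 0.775) / 57.2 = 0.0233 mA.

V_SG = 0.775 V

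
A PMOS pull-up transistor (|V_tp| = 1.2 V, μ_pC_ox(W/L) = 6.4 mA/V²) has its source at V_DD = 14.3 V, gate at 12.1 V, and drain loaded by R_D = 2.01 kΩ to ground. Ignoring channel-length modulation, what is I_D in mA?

I_D = 3.20 mA

V_SG = V_DD − V_G = 14.3 − 12.1 = 2.2 V, so V_ov = 2.2 − 1.2 = 1 V.
Assume saturation: I_D = ½ k_p V_ov² = 0.5 × 6.4 × 1² = 3.2 mA, giving V_SD = V_DD − I_D R_D = 14.3 − 3.2 × 2.01 = 7.87 V.
V_SD = 7.87 V ≥ V_ov = 1 V, confirming saturation.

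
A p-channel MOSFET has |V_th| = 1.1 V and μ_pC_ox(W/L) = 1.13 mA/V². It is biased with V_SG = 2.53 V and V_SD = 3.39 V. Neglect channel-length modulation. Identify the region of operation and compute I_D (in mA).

Saturation; I_D = 1.16 mA

V_ov = V_SG − |V_th| = 2.53 − 1.1 = 1.43 V.
Since V_SD = 3.39 V ≥ V_ov = 1.43 V, the device is in saturation.
I_D = ½ k_p V_ov² = 0.5 × 1.13 × 1.43² = 1.16 mA.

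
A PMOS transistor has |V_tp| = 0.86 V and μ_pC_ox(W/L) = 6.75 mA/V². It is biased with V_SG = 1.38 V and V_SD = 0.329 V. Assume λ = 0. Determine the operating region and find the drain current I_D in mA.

V_ov = V_SG − |V_tp| = 1.38 − 0.86 = 0.52 V.
Since V_SD = 0.329 V < V_ov = 0.52 V, the device is in the triode region.
I_D = k_p [V_ov · V_SD − ½ V_SD²] = 6.75 × [0.52 × 0.329 − 0.5 × 0.329²] = 0.789 mA.

Triode; I_D = 0.789 mA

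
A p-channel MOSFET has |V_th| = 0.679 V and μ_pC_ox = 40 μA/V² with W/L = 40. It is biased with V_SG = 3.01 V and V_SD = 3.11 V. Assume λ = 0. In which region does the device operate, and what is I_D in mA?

Saturation; I_D = 4.35 mA

k_p = μ_pC_ox · (W/L) = 1.6 mA/V².
V_ov = V_SG − |V_th| = 3.01 − 0.679 = 2.33 V.
Since V_SD = 3.11 V ≥ V_ov = 2.33 V, the device is in saturation.
I_D = ½ k_p V_ov² = 0.5 × 1.6 × 2.33² = 4.35 mA.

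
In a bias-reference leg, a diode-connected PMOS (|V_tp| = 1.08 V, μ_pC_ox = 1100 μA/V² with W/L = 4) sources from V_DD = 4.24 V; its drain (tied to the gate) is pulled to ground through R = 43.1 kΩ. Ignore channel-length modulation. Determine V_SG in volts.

V_SG = 1.26 V

With gate tied to drain, V_SG = V_SD ≥ V_SG − |V_tp|, so the device is in saturation.
k_p = μ_pC_ox · (W/L) = 4.4 mA/V².
KCL at the drain: ½ k_p (V_SG − |V_tp|)² = (V_DD − V_SG)/R.
Let x = V_SG − 1.08. Then 94.8 x² + x − 3.16 = 0, giving x = 0.177 V (positive root), so V_SG = 1.26 V.
I_D = (V_DD − V_SG)/R = (4.24 − 1.26) / 43.1 = 0.0692 mA.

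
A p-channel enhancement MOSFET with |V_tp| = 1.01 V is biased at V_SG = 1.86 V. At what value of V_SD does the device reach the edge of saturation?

The boundary between triode and saturation is V_SD = V_SG − |V_tp| = V_ov.
V_ov = 1.86 − 1.01 = 0.85 V.

V_SD,sat = 0.850 V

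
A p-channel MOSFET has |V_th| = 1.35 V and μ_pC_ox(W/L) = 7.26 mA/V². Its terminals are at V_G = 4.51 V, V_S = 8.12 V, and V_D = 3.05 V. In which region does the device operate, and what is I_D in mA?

V_SG = V_S − V_G = 8.12 − 4.51 = 3.61 V; V_SD = V_S − V_D = 8.12 − 3.05 = 5.07 V.
V_ov = V_SG − |V_th| = 3.61 − 1.35 = 2.26 V.
Since V_SD = 5.07 V ≥ V_ov = 2.26 V, the device is in saturation.
I_D = ½ k_p V_ov² = 0.5 × 7.26 × 2.26² = 18.5 mA.

Saturation; I_D = 18.5 mA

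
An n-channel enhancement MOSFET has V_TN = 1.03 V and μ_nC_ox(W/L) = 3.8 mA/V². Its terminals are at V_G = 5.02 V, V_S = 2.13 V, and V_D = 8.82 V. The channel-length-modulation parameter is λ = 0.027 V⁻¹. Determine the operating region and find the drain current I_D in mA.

V_GS = V_G − V_S = 5.02 − 2.13 = 2.89 V; V_DS = V_D − V_S = 8.82 − 2.13 = 6.69 V.
V_ov = V_GS − V_TN = 2.89 − 1.03 = 1.86 V.
Since V_DS = 6.69 V ≥ V_ov = 1.86 V, the device is in saturation.
I_D = ½ k_n V_ov² (1 + λ V_DS) = 0.5 × 3.8 × 1.86² × (1 + 0.027 × 6.69) = 7.76 mA.

Saturation; I_D = 7.76 mA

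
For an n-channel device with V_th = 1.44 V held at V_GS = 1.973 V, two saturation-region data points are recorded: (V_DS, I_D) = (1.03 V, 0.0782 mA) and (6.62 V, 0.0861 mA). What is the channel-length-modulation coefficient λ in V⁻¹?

λ = 0.0184 V⁻¹

With V_GS fixed, I_D ∝ (1 + λ V_DS) in saturation, so I_D2/I_D1 = (1 + λ V_DS2)/(1 + λ V_DS1).
0.0861/0.0782 = 1.101 = (1 + 6.62 λ)/(1 + 1.03 λ).
Solving: λ (I_D1 V_DS2 − I_D2 V_DS1) = I_D2 − I_D1, so λ = (0.0861 − 0.0782) / (0.0782 × 6.62 − 0.0861 × 1.03) = 0.0079 / 0.429 = 0.0184 V⁻¹.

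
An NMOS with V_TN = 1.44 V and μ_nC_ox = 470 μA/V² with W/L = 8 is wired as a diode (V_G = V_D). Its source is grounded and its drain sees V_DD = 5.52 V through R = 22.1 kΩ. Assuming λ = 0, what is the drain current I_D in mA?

I_D = 0.171 mA

With gate tied to drain, V_GS = V_DS ≥ V_GS − V_TN, so the device is in saturation.
k_n = μ_nC_ox · (W/L) = 3.76 mA/V².
KCL at the drain: ½ k_n (V_GS − V_TN)² = (V_DD − V_GS)/R.
Let x = V_GS − 1.44. Then 41.5 x² + x − 4.08 = 0, giving x = 0.302 V (positive root), so V_GS = 1.74 V.
I_D = (V_DD − V_GS)/R = (5.52 − 1.74) / 22.1 = 0.171 mA.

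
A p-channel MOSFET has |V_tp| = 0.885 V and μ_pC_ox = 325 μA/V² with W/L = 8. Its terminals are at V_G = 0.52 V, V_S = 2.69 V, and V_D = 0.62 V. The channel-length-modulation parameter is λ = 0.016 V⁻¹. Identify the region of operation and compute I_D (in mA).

V_SG = V_S − V_G = 2.69 − 0.52 = 2.17 V; V_SD = V_S − V_D = 2.69 − 0.62 = 2.07 V.
k_p = μ_pC_ox · (W/L) = 2.6 mA/V².
V_ov = V_SG − |V_tp| = 2.17 − 0.885 = 1.28 V.
Since V_SD = 2.07 V ≥ V_ov = 1.28 V, the device is in saturation.
I_D = ½ k_p V_ov² (1 + λ V_SD) = 0.5 × 2.6 × 1.28² × (1 + 0.016 × 2.07) = 2.22 mA.

Saturation; I_D = 2.22 mA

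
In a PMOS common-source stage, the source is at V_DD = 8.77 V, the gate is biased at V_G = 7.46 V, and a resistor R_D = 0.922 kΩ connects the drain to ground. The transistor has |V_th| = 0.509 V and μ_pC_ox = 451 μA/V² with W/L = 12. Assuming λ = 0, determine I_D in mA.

V_SG = V_DD − V_G = 8.77 − 7.46 = 1.31 V, so V_ov = 1.31 − 0.509 = 0.801 V.
k_p = μ_pC_ox · (W/L) = 5.412 mA/V².
Assume saturation: I_D = ½ k_p V_ov² = 0.5 × 5.412 × 0.801² = 1.74 mA, giving V_SD = V_DD − I_D R_D = 8.77 − 1.74 × 0.922 = 7.17 V.
V_SD = 7.17 V ≥ V_ov = 0.801 V, confirming saturation.

I_D = 1.74 mA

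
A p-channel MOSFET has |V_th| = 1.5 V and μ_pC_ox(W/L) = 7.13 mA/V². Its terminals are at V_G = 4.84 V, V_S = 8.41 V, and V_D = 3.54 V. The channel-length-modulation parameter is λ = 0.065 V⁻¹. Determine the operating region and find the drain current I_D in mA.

Saturation; I_D = 20.1 mA

V_SG = V_S − V_G = 8.41 − 4.84 = 3.57 V; V_SD = V_S − V_D = 8.41 − 3.54 = 4.87 V.
V_ov = V_SG − |V_th| = 3.57 − 1.5 = 2.07 V.
Since V_SD = 4.87 V ≥ V_ov = 2.07 V, the device is in saturation.
I_D = ½ k_p V_ov² (1 + λ V_SD) = 0.5 × 7.13 × 2.07² × (1 + 0.065 × 4.87) = 20.1 mA.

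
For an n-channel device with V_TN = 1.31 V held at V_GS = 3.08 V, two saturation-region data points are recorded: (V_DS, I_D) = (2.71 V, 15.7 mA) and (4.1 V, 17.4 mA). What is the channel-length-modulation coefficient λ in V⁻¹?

λ = 0.0987 V⁻¹

With V_GS fixed, I_D ∝ (1 + λ V_DS) in saturation, so I_D2/I_D1 = (1 + λ V_DS2)/(1 + λ V_DS1).
17.4/15.7 = 1.108 = (1 + 4.1 λ)/(1 + 2.71 λ).
Solving: λ (I_D1 V_DS2 − I_D2 V_DS1) = I_D2 − I_D1, so λ = (17.4 − 15.7) / (15.7 × 4.1 − 17.4 × 2.71) = 1.7 / 17.2 = 0.0987 V⁻¹.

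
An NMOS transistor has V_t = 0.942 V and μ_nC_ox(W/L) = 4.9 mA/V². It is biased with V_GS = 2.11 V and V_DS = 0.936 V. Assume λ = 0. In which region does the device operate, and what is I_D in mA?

Triode; I_D = 3.21 mA

V_ov = V_GS − V_t = 2.11 − 0.942 = 1.17 V.
Since V_DS = 0.936 V < V_ov = 1.17 V, the device is in the triode region.
I_D = k_n [V_ov · V_DS − ½ V_DS²] = 4.9 × [1.17 × 0.936 − 0.5 × 0.936²] = 3.21 mA.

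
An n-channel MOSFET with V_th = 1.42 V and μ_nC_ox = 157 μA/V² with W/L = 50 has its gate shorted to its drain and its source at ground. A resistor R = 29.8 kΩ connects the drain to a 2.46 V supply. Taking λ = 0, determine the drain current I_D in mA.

With gate tied to drain, V_GS = V_DS ≥ V_GS − V_th, so the device is in saturation.
k_n = μ_nC_ox · (W/L) = 7.85 mA/V².
KCL at the drain: ½ k_n (V_GS − V_th)² = (V_DD − V_GS)/R.
Let x = V_GS − 1.42. Then 117 x² + x − 1.04 = 0, giving x = 0.0901 V (positive root), so V_GS = 1.51 V.
I_D = (V_DD − V_GS)/R = (2.46 − 1.51) / 29.8 = 0.0319 mA.

I_D = 0.0319 mA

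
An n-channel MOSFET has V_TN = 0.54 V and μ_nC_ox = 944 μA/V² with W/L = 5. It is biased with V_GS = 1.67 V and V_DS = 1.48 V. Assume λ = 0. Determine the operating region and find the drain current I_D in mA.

Saturation; I_D = 3.01 mA

k_n = μ_nC_ox · (W/L) = 4.72 mA/V².
V_ov = V_GS − V_TN = 1.67 − 0.54 = 1.13 V.
Since V_DS = 1.48 V ≥ V_ov = 1.13 V, the device is in saturation.
I_D = ½ k_n V_ov² = 0.5 × 4.72 × 1.13² = 3.01 mA.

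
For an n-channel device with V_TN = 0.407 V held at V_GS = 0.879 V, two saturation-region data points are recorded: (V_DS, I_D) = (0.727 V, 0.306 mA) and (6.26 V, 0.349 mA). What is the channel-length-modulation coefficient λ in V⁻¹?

λ = 0.0259 V⁻¹

With V_GS fixed, I_D ∝ (1 + λ V_DS) in saturation, so I_D2/I_D1 = (1 + λ V_DS2)/(1 + λ V_DS1).
0.349/0.306 = 1.141 = (1 + 6.26 λ)/(1 + 0.727 λ).
Solving: λ (I_D1 V_DS2 − I_D2 V_DS1) = I_D2 − I_D1, so λ = (0.349 − 0.306) / (0.306 × 6.26 − 0.349 × 0.727) = 0.043 / 1.66 = 0.0259 V⁻¹.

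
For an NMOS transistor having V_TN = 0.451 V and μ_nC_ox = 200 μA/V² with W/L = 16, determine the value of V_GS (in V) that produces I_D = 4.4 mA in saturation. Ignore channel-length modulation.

k_n = μ_nC_ox · (W/L) = 3.2 mA/V².
In saturation I_D = ½ k_n (V_GS − V_TN)², so V_GS − V_TN = √(2 I_D / k_n) = √(2 × 4.4 / 3.2) = 1.66 V.
V_GS = 0.451 + 1.66 = 2.11 V.

V_GS = 2.11 V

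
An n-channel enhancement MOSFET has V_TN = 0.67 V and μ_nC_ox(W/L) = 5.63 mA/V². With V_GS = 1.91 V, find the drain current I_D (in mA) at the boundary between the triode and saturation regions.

At the boundary V_DS = V_ov = V_GS − V_TN = 1.91 − 0.67 = 1.24 V.
I_D = ½ k_n V_ov² = 0.5 × 5.63 × 1.24² = 4.33 mA.

I_D = 4.33 mA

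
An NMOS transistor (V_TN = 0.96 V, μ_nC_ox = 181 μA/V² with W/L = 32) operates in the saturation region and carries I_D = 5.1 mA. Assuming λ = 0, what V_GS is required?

V_GS = 2.29 V

k_n = μ_nC_ox · (W/L) = 5.792 mA/V².
In saturation I_D = ½ k_n (V_GS − V_TN)², so V_GS − V_TN = √(2 I_D / k_n) = √(2 × 5.1 / 5.792) = 1.33 V.
V_GS = 0.96 + 1.33 = 2.29 V.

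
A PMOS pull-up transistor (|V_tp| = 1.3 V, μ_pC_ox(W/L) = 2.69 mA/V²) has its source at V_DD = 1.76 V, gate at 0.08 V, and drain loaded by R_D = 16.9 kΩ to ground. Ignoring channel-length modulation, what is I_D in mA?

V_SG = V_DD − V_G = 1.76 − 0.08 = 1.68 V, so V_ov = 1.68 − 1.3 = 0.38 V.
Assume saturation: I_D = ½ k_p V_ov² = 0.5 × 2.69 × 0.38² = 0.194 mA, giving V_SD = V_DD − I_D R_D = 1.76 − 0.194 × 16.9 = -1.52 V.
But -1.52 V < V_ov = 0.38 V, so the device is actually in triode.
In triode I_D = k_p[V_ov V_SD − ½ V_SD²] and I_D = (V_DD − V_SD)/R_D. Equating: 22.7 V_SD² − 18.28 V_SD + 1.76 = 0, giving V_SD = 0.112 V (the root below V_ov).
I_D = (1.76 − 0.112) / 16.9 = 0.0975 mA.

I_D = 0.0975 mA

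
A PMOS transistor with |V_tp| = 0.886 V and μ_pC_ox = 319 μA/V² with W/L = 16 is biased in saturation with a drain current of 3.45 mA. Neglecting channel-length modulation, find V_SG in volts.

V_SG = 2.05 V

k_p = μ_pC_ox · (W/L) = 5.104 mA/V².
In saturation I_D = ½ k_p (V_SG − |V_tp|)², so V_SG − |V_tp| = √(2 I_D / k_p) = √(2 × 3.45 / 5.104) = 1.16 V.
V_SG = 0.886 + 1.16 = 2.05 V.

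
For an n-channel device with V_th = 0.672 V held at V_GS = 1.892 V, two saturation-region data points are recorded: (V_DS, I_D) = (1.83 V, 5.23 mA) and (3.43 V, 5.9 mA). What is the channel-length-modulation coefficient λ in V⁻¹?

λ = 0.0938 V⁻¹

With V_GS fixed, I_D ∝ (1 + λ V_DS) in saturation, so I_D2/I_D1 = (1 + λ V_DS2)/(1 + λ V_DS1).
5.9/5.23 = 1.128 = (1 + 3.43 λ)/(1 + 1.83 λ).
Solving: λ (I_D1 V_DS2 − I_D2 V_DS1) = I_D2 − I_D1, so λ = (5.9 − 5.23) / (5.23 × 3.43 − 5.9 × 1.83) = 0.67 / 7.14 = 0.0938 V⁻¹.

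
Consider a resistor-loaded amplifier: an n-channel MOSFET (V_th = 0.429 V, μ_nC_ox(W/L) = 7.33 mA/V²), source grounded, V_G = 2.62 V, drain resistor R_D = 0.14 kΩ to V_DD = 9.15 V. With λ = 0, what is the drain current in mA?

V_GS = V_G = 2.62 V, so V_ov = 2.62 − 0.429 = 2.19 V.
Assume saturation: I_D = ½ k_n V_ov² = 0.5 × 7.33 × 2.19² = 17.6 mA, giving V_DS = V_DD − I_D R_D = 9.15 − 17.6 × 0.14 = 6.69 V.
V_DS = 6.69 V ≥ V_ov = 2.19 V, confirming saturation.

I_D = 17.6 mA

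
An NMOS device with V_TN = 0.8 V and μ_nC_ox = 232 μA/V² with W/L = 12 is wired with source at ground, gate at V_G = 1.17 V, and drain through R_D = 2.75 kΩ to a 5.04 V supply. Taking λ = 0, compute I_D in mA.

I_D = 0.191 mA

V_GS = V_G = 1.17 V, so V_ov = 1.17 − 0.8 = 0.37 V.
k_n = μ_nC_ox · (W/L) = 2.784 mA/V².
Assume saturation: I_D = ½ k_n V_ov² = 0.5 × 2.784 × 0.37² = 0.191 mA, giving V_DS = V_DD − I_D R_D = 5.04 − 0.191 × 2.75 = 4.52 V.
V_DS = 4.52 V ≥ V_ov = 0.37 V, confirming saturation.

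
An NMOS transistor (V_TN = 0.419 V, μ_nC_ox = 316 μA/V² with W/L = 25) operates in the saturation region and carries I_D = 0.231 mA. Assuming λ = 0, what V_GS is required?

V_GS = 0.661 V

k_n = μ_nC_ox · (W/L) = 7.9 mA/V².
In saturation I_D = ½ k_n (V_GS − V_TN)², so V_GS − V_TN = √(2 I_D / k_n) = √(2 × 0.231 / 7.9) = 0.242 V.
V_GS = 0.419 + 0.242 = 0.661 V.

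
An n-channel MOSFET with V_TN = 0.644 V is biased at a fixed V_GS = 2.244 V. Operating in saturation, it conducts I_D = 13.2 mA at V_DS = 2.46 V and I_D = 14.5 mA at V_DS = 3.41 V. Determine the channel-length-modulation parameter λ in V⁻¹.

With V_GS fixed, I_D ∝ (1 + λ V_DS) in saturation, so I_D2/I_D1 = (1 + λ V_DS2)/(1 + λ V_DS1).
14.5/13.2 = 1.098 = (1 + 3.41 λ)/(1 + 2.46 λ).
Solving: λ (I_D1 V_DS2 − I_D2 V_DS1) = I_D2 − I_D1, so λ = (14.5 − 13.2) / (13.2 × 3.41 − 14.5 × 2.46) = 1.3 / 9.34 = 0.139 V⁻¹.

λ = 0.139 V⁻¹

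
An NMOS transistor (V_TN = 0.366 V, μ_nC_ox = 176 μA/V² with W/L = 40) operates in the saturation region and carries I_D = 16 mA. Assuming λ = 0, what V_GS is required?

V_GS = 2.50 V

k_n = μ_nC_ox · (W/L) = 7.04 mA/V².
In saturation I_D = ½ k_n (V_GS − V_TN)², so V_GS − V_TN = √(2 I_D / k_n) = √(2 × 16 / 7.04) = 2.13 V.
V_GS = 0.366 + 2.13 = 2.5 V.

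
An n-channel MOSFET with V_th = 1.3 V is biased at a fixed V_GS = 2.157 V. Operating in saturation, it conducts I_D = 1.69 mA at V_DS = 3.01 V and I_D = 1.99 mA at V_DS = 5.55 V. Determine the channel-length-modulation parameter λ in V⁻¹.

With V_GS fixed, I_D ∝ (1 + λ V_DS) in saturation, so I_D2/I_D1 = (1 + λ V_DS2)/(1 + λ V_DS1).
1.99/1.69 = 1.178 = (1 + 5.55 λ)/(1 + 3.01 λ).
Solving: λ (I_D1 V_DS2 − I_D2 V_DS1) = I_D2 − I_D1, so λ = (1.99 − 1.69) / (1.69 × 5.55 − 1.99 × 3.01) = 0.3 / 3.39 = 0.0885 V⁻¹.

λ = 0.0885 V⁻¹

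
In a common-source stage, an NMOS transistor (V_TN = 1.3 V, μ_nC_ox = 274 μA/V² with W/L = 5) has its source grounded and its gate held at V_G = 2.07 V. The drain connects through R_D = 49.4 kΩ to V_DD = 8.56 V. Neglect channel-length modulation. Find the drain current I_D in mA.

I_D = 0.170 mA

V_GS = V_G = 2.07 V, so V_ov = 2.07 − 1.3 = 0.77 V.
k_n = μ_nC_ox · (W/L) = 1.37 mA/V².
Assume saturation: I_D = ½ k_n V_ov² = 0.5 × 1.37 × 0.77² = 0.406 mA, giving V_DS = V_DD − I_D R_D = 8.56 − 0.406 × 49.4 = -11.5 V.
But -11.5 V < V_ov = 0.77 V, so the device is actually in triode.
In triode I_D = k_n[V_ov V_DS − ½ V_DS²] and I_D = (V_DD − V_DS)/R_D. Equating: 33.8 V_DS² − 53.11 V_DS + 8.56 = 0, giving V_DS = 0.182 V (the root below V_ov).
I_D = (8.56 − 0.182) / 49.4 = 0.17 mA.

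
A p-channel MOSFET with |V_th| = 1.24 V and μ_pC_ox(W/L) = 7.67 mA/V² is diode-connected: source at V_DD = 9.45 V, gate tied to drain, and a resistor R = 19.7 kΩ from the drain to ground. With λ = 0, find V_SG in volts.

With gate tied to drain, V_SG = V_SD ≥ V_SG − |V_th|, so the device is in saturation.
KCL at the drain: ½ k_p (V_SG − |V_th|)² = (V_DD − V_SG)/R.
Let x = V_SG − 1.24. Then 75.5 x² + x − 8.21 = 0, giving x = 0.323 V (positive root), so V_SG = 1.56 V.
I_D = (V_DD − V_SG)/R = (9.45 − 1.56) / 19.7 = 0.4 mA.

V_SG = 1.56 V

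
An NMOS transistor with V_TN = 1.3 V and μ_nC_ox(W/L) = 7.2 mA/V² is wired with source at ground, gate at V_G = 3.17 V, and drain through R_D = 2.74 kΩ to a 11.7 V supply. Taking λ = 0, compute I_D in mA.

V_GS = V_G = 3.17 V, so V_ov = 3.17 − 1.3 = 1.87 V.
Assume saturation: I_D = ½ k_n V_ov² = 0.5 × 7.2 × 1.87² = 12.6 mA, giving V_DS = V_DD − I_D R_D = 11.7 − 12.6 × 2.74 = -22.8 V.
But -22.8 V < V_ov = 1.87 V, so the device is actually in triode.
In triode I_D = k_n[V_ov V_DS − ½ V_DS²] and I_D = (V_DD − V_DS)/R_D. Equating: 9.86 V_DS² − 37.89 V_DS + 11.7 = 0, giving V_DS = 0.339 V (the root below V_ov).
I_D = (11.7 − 0.339) / 2.74 = 4.15 mA.

I_D = 4.15 mA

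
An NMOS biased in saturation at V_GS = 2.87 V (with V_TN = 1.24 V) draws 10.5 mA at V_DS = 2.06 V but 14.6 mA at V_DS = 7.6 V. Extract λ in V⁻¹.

With V_GS fixed, I_D ∝ (1 + λ V_DS) in saturation, so I_D2/I_D1 = (1 + λ V_DS2)/(1 + λ V_DS1).
14.6/10.5 = 1.39 = (1 + 7.6 λ)/(1 + 2.06 λ).
Solving: λ (I_D1 V_DS2 − I_D2 V_DS1) = I_D2 − I_D1, so λ = (14.6 − 10.5) / (10.5 × 7.6 − 14.6 × 2.06) = 4.1 / 49.7 = 0.0825 V⁻¹.

λ = 0.0825 V⁻¹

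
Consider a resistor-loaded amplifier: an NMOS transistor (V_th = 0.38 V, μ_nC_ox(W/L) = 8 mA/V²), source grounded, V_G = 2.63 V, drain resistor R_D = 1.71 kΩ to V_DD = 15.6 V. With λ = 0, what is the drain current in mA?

I_D = 8.80 mA

V_GS = V_G = 2.63 V, so V_ov = 2.63 − 0.38 = 2.25 V.
Assume saturation: I_D = ½ k_n V_ov² = 0.5 × 8 × 2.25² = 20.2 mA, giving V_DS = V_DD − I_D R_D = 15.6 − 20.2 × 1.71 = -19 V.
But -19 V < V_ov = 2.25 V, so the device is actually in triode.
In triode I_D = k_n[V_ov V_DS − ½ V_DS²] and I_D = (V_DD − V_DS)/R_D. Equating: 6.84 V_DS² − 31.78 V_DS + 15.6 = 0, giving V_DS = 0.558 V (the root below V_ov).
I_D = (15.6 − 0.558) / 1.71 = 8.8 mA.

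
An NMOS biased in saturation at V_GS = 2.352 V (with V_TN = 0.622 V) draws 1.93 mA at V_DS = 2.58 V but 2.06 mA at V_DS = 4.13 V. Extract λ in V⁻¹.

With V_GS fixed, I_D ∝ (1 + λ V_DS) in saturation, so I_D2/I_D1 = (1 + λ V_DS2)/(1 + λ V_DS1).
2.06/1.93 = 1.067 = (1 + 4.13 λ)/(1 + 2.58 λ).
Solving: λ (I_D1 V_DS2 − I_D2 V_DS1) = I_D2 − I_D1, so λ = (2.06 − 1.93) / (1.93 × 4.13 − 2.06 × 2.58) = 0.13 / 2.66 = 0.0489 V⁻¹.

λ = 0.0489 V⁻¹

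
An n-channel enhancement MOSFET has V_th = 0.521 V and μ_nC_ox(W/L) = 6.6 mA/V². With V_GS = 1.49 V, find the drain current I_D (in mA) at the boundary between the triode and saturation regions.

I_D = 3.10 mA

At the boundary V_DS = V_ov = V_GS − V_th = 1.49 − 0.521 = 0.969 V.
I_D = ½ k_n V_ov² = 0.5 × 6.6 × 0.969² = 3.1 mA.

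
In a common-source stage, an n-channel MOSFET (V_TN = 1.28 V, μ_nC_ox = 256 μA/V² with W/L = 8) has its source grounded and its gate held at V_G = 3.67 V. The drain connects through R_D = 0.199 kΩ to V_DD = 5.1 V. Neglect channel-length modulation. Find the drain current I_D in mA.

V_GS = V_G = 3.67 V, so V_ov = 3.67 − 1.28 = 2.39 V.
k_n = μ_nC_ox · (W/L) = 2.048 mA/V².
Assume saturation: I_D = ½ k_n V_ov² = 0.5 × 2.048 × 2.39² = 5.85 mA, giving V_DS = V_DD − I_D R_D = 5.1 − 5.85 × 0.199 = 3.94 V.
V_DS = 3.94 V ≥ V_ov = 2.39 V, confirming saturation.

I_D = 5.85 mA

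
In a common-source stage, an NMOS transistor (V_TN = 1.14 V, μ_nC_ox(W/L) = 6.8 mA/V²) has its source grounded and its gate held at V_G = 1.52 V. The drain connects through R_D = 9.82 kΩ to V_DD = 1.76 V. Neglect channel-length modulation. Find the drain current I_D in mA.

V_GS = V_G = 1.52 V, so V_ov = 1.52 − 1.14 = 0.38 V.
Assume saturation: I_D = ½ k_n V_ov² = 0.5 × 6.8 × 0.38² = 0.491 mA, giving V_DS = V_DD − I_D R_D = 1.76 − 0.491 × 9.82 = -3.06 V.
But -3.06 V < V_ov = 0.38 V, so the device is actually in triode.
In triode I_D = k_n[V_ov V_DS − ½ V_DS²] and I_D = (V_DD − V_DS)/R_D. Equating: 33.4 V_DS² − 26.37 V_DS + 1.76 = 0, giving V_DS = 0.0736 V (the root below V_ov).
I_D = (1.76 − 0.0736) / 9.82 = 0.172 mA.

I_D = 0.172 mA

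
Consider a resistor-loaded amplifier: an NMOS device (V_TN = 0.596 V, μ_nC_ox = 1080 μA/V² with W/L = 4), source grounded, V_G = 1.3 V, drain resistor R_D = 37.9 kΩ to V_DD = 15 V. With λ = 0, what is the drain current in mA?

V_GS = V_G = 1.3 V, so V_ov = 1.3 − 0.596 = 0.704 V.
k_n = μ_nC_ox · (W/L) = 4.32 mA/V².
Assume saturation: I_D = ½ k_n V_ov² = 0.5 × 4.32 × 0.704² = 1.07 mA, giving V_DS = V_DD − I_D R_D = 15 − 1.07 × 37.9 = -25.6 V.
But -25.6 V < V_ov = 0.704 V, so the device is actually in triode.
In triode I_D = k_n[V_ov V_DS − ½ V_DS²] and I_D = (V_DD − V_DS)/R_D. Equating: 81.9 V_DS² − 116.3 V_DS + 15 = 0, giving V_DS = 0.144 V (the root below V_ov).
I_D = (15 − 0.144) / 37.9 = 0.392 mA.

I_D = 0.392 mA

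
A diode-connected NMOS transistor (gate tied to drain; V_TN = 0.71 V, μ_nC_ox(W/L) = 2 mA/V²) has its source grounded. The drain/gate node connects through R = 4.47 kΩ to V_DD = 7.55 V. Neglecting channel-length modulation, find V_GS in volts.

V_GS = 1.84 V

With gate tied to drain, V_GS = V_DS ≥ V_GS − V_TN, so the device is in saturation.
KCL at the drain: ½ k_n (V_GS − V_TN)² = (V_DD − V_GS)/R.
Let x = V_GS − 0.71. Then 4.47 x² + x − 6.84 = 0, giving x = 1.13 V (positive root), so V_GS = 1.84 V.
I_D = (V_DD − V_GS)/R = (7.55 − 1.84) / 4.47 = 1.28 mA.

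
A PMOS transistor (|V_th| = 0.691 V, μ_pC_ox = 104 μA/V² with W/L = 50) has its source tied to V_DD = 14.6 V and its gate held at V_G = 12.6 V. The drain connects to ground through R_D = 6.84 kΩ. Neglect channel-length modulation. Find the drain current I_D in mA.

I_D = 2.08 mA

V_SG = V_DD − V_G = 14.6 − 12.6 = 2 V, so V_ov = 2 − 0.691 = 1.31 V.
k_p = μ_pC_ox · (W/L) = 5.2 mA/V².
Assume saturation: I_D = ½ k_p V_ov² = 0.5 × 5.2 × 1.31² = 4.46 mA, giving V_SD = V_DD − I_D R_D = 14.6 − 4.46 × 6.84 = -15.9 V.
But -15.9 V < V_ov = 1.31 V, so the device is actually in triode.
In triode I_D = k_p[V_ov V_SD − ½ V_SD²] and I_D = (V_DD − V_SD)/R_D. Equating: 17.8 V_SD² − 47.56 V_SD + 14.6 = 0, giving V_SD = 0.354 V (the root below V_ov).
I_D = (14.6 − 0.354) / 6.84 = 2.08 mA.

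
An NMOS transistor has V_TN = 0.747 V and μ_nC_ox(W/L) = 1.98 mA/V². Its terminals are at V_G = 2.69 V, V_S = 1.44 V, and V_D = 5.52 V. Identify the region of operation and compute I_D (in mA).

Saturation; I_D = 0.250 mA

V_GS = V_G − V_S = 2.69 − 1.44 = 1.25 V; V_DS = V_D − V_S = 5.52 − 1.44 = 4.08 V.
V_ov = V_GS − V_TN = 1.25 − 0.747 = 0.503 V.
Since V_DS = 4.08 V ≥ V_ov = 0.503 V, the device is in saturation.
I_D = ½ k_n V_ov² = 0.5 × 1.98 × 0.503² = 0.25 mA.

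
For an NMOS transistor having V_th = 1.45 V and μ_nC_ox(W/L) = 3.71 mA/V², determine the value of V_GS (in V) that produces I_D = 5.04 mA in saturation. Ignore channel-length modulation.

V_GS = 3.10 V

In saturation I_D = ½ k_n (V_GS − V_th)², so V_GS − V_th = √(2 I_D / k_n) = √(2 × 5.04 / 3.71) = 1.65 V.
V_GS = 1.45 + 1.65 = 3.1 V.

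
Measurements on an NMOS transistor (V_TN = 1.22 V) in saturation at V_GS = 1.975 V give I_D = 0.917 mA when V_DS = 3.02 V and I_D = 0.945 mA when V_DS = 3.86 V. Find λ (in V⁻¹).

With V_GS fixed, I_D ∝ (1 + λ V_DS) in saturation, so I_D2/I_D1 = (1 + λ V_DS2)/(1 + λ V_DS1).
0.945/0.917 = 1.031 = (1 + 3.86 λ)/(1 + 3.02 λ).
Solving: λ (I_D1 V_DS2 − I_D2 V_DS1) = I_D2 − I_D1, so λ = (0.945 − 0.917) / (0.917 × 3.86 − 0.945 × 3.02) = 0.028 / 0.686 = 0.0408 V⁻¹.

λ = 0.0408 V⁻¹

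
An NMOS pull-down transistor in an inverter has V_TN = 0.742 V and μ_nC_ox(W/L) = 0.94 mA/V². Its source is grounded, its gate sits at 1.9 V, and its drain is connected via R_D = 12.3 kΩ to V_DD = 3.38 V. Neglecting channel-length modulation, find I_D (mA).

I_D = 0.253 mA

V_GS = V_G = 1.9 V, so V_ov = 1.9 − 0.742 = 1.16 V.
Assume saturation: I_D = ½ k_n V_ov² = 0.5 × 0.94 × 1.16² = 0.63 mA, giving V_DS = V_DD − I_D R_D = 3.38 − 0.63 × 12.3 = -4.37 V.
But -4.37 V < V_ov = 1.16 V, so the device is actually in triode.
In triode I_D = k_n[V_ov V_DS − ½ V_DS²] and I_D = (V_DD − V_DS)/R_D. Equating: 5.78 V_DS² − 14.39 V_DS + 3.38 = 0, giving V_DS = 0.263 V (the root below V_ov).
I_D = (3.38 − 0.263) / 12.3 = 0.253 mA.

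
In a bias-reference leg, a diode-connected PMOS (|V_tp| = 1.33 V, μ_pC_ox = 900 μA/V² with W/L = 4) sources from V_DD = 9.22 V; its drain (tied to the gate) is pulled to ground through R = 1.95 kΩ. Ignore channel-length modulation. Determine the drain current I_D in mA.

I_D = 3.35 mA

With gate tied to drain, V_SG = V_SD ≥ V_SG − |V_tp|, so the device is in saturation.
k_p = μ_pC_ox · (W/L) = 3.6 mA/V².
KCL at the drain: ½ k_p (V_SG − |V_tp|)² = (V_DD − V_SG)/R.
Let x = V_SG − 1.33. Then 3.51 x² + x − 7.89 = 0, giving x = 1.36 V (positive root), so V_SG = 2.69 V.
I_D = (V_DD − V_SG)/R = (9.22 − 2.69) / 1.95 = 3.35 mA.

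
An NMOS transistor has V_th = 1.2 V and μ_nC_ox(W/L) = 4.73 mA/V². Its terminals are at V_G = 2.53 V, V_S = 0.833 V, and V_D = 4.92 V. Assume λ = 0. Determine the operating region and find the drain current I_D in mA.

Saturation; I_D = 0.584 mA

V_GS = V_G − V_S = 2.53 − 0.833 = 1.7 V; V_DS = V_D − V_S = 4.92 − 0.833 = 4.09 V.
V_ov = V_GS − V_th = 1.7 − 1.2 = 0.497 V.
Since V_DS = 4.09 V ≥ V_ov = 0.497 V, the device is in saturation.
I_D = ½ k_n V_ov² = 0.5 × 4.73 × 0.497² = 0.584 mA.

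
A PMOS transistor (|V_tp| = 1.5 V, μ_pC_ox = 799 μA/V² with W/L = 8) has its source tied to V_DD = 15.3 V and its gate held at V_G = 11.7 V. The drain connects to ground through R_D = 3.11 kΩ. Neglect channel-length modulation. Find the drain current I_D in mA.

I_D = 4.79 mA

V_SG = V_DD − V_G = 15.3 − 11.7 = 3.6 V, so V_ov = 3.6 − 1.5 = 2.1 V.
k_p = μ_pC_ox · (W/L) = 6.392 mA/V².
Assume saturation: I_D = ½ k_p V_ov² = 0.5 × 6.392 × 2.1² = 14.1 mA, giving V_SD = V_DD − I_D R_D = 15.3 − 14.1 × 3.11 = -28.5 V.
But -28.5 V < V_ov = 2.1 V, so the device is actually in triode.
In triode I_D = k_p[V_ov V_SD − ½ V_SD²] and I_D = (V_DD − V_SD)/R_D. Equating: 9.94 V_SD² − 42.75 V_SD + 15.3 = 0, giving V_SD = 0.394 V (the root below V_ov).
I_D = (15.3 − 0.394) / 3.11 = 4.79 mA.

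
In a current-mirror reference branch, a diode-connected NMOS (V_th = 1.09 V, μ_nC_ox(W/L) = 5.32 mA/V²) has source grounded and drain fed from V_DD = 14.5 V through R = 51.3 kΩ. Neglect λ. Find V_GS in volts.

V_GS = 1.40 V

With gate tied to drain, V_GS = V_DS ≥ V_GS − V_th, so the device is in saturation.
KCL at the drain: ½ k_n (V_GS − V_th)² = (V_DD − V_GS)/R.
Let x = V_GS − 1.09. Then 136 x² + x − 13.41 = 0, giving x = 0.31 V (positive root), so V_GS = 1.4 V.
I_D = (V_DD − V_GS)/R = (14.5 − 1.4) / 51.3 = 0.255 mA.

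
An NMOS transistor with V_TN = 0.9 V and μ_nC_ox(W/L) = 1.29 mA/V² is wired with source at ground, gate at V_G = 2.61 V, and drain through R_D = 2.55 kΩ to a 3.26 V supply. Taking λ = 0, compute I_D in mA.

V_GS = V_G = 2.61 V, so V_ov = 2.61 − 0.9 = 1.71 V.
Assume saturation: I_D = ½ k_n V_ov² = 0.5 × 1.29 × 1.71² = 1.89 mA, giving V_DS = V_DD − I_D R_D = 3.26 − 1.89 × 2.55 = -1.55 V.
But -1.55 V < V_ov = 1.71 V, so the device is actually in triode.
In triode I_D = k_n[V_ov V_DS − ½ V_DS²] and I_D = (V_DD − V_DS)/R_D. Equating: 1.64 V_DS² − 6.625 V_DS + 3.26 = 0, giving V_DS = 0.574 V (the root below V_ov).
I_D = (3.26 − 0.574) / 2.55 = 1.05 mA.

I_D = 1.05 mA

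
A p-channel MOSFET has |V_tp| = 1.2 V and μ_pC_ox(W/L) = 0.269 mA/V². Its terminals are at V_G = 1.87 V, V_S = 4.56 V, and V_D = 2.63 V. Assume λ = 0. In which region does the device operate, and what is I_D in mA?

V_SG = V_S − V_G = 4.56 − 1.87 = 2.69 V; V_SD = V_S − V_D = 4.56 − 2.63 = 1.93 V.
V_ov = V_SG − |V_tp| = 2.69 − 1.2 = 1.49 V.
Since V_SD = 1.93 V ≥ V_ov = 1.49 V, the device is in saturation.
I_D = ½ k_p V_ov² = 0.5 × 0.269 × 1.49² = 0.299 mA.

Saturation; I_D = 0.299 mA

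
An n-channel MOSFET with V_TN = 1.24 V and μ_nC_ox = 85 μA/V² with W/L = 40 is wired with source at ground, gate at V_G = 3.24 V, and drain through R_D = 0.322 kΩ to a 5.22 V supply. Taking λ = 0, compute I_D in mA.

I_D = 6.80 mA

V_GS = V_G = 3.24 V, so V_ov = 3.24 − 1.24 = 2 V.
k_n = μ_nC_ox · (W/L) = 3.4 mA/V².
Assume saturation: I_D = ½ k_n V_ov² = 0.5 × 3.4 × 2² = 6.8 mA, giving V_DS = V_DD − I_D R_D = 5.22 − 6.8 × 0.322 = 3.03 V.
V_DS = 3.03 V ≥ V_ov = 2 V, confirming saturation.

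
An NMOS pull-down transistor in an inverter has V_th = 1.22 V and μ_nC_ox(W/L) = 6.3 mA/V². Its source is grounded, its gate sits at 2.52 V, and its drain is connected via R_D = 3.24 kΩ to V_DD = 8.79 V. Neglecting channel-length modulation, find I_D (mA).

I_D = 2.60 mA

V_GS = V_G = 2.52 V, so V_ov = 2.52 − 1.22 = 1.3 V.
Assume saturation: I_D = ½ k_n V_ov² = 0.5 × 6.3 × 1.3² = 5.32 mA, giving V_DS = V_DD − I_D R_D = 8.79 − 5.32 × 3.24 = -8.46 V.
But -8.46 V < V_ov = 1.3 V, so the device is actually in triode.
In triode I_D = k_n[V_ov V_DS − ½ V_DS²] and I_D = (V_DD − V_DS)/R_D. Equating: 10.2 V_DS² − 27.54 V_DS + 8.79 = 0, giving V_DS = 0.37 V (the root below V_ov).
I_D = (8.79 − 0.37) / 3.24 = 2.6 mA.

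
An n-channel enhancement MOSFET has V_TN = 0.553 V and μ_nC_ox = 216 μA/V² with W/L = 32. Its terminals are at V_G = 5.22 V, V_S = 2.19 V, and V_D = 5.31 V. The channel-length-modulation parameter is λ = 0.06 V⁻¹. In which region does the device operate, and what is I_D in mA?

Saturation; I_D = 25.2 mA

V_GS = V_G − V_S = 5.22 − 2.19 = 3.03 V; V_DS = V_D − V_S = 5.31 − 2.19 = 3.12 V.
k_n = μ_nC_ox · (W/L) = 6.912 mA/V².
V_ov = V_GS − V_TN = 3.03 − 0.553 = 2.48 V.
Since V_DS = 3.12 V ≥ V_ov = 2.48 V, the device is in saturation.
I_D = ½ k_n V_ov² (1 + λ V_DS) = 0.5 × 6.912 × 2.48² × (1 + 0.06 × 3.12) = 25.2 mA.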